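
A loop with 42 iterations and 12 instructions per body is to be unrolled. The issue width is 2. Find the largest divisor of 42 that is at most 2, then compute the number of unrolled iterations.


Largest divisor of 42 <= 2 is 2
New iterations = 42 / 2 = 21

21


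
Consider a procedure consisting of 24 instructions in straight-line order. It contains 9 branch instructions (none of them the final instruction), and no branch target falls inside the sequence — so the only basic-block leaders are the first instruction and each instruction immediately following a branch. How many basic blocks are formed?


With no in-sequence branch targets, the leaders are the first instruction plus the instruction after each branch.
Number of basic blocks = branches + 1
= 9 + 1 = 10

10


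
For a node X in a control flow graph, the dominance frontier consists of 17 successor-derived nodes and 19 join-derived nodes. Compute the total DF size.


DF(X) = direct successor contributions + join point contributions
= 17 + 19 = 36

36


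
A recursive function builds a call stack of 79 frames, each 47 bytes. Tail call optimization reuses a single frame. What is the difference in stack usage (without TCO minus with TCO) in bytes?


Without TCO: 79 * 47 = 3713 bytes
With TCO: reuse 1 frame = 47 bytes
Savings = 3713 - 47 = 3666

3666


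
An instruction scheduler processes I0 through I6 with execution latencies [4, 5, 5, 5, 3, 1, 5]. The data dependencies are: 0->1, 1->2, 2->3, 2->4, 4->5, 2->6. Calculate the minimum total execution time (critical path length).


Compute longest path through dependency graph: dist(Ik) = max over predecessors of dist + latency(Ik).
dist(I0) = latency 4 = 4
dist(I1) = dist(I0) + 5 = 4 + 5 = 9
dist(I2) = dist(I1) + 5 = 9 + 5 = 14
dist(I3) = dist(I2) + 5 = 14 + 5 = 19
dist(I4) = dist(I2) + 3 = 14 + 3 = 17
dist(I5) = dist(I4) + 1 = 17 + 1 = 18
dist(I6) = dist(I2) + 5 = 14 + 5 = 19
Critical path = max dist = 19

19


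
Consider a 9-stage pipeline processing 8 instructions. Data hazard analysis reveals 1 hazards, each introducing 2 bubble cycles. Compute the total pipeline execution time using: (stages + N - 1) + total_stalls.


Base cycles = 9 + 8 - 1 = 16
Total stalls = 1 * 2 = 2
Total = 16 + 2 = 18

18


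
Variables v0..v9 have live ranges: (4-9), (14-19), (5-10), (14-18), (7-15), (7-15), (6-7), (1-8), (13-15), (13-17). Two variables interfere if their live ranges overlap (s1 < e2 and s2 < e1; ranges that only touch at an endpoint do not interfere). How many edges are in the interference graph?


Check all pairs for overlapping intervals.
Two intervals (s1,e1) and (s2,e2) overlap if s1 < e2 and s2 < e1.
v0 (4-9) vs v1..v9: overlaps v2, v4, v5, v6, v7 -> 5
v1 (14-19) vs v2..v9: overlaps v3, v4, v5, v8, v9 -> 5
v2 (5-10) vs v3..v9: overlaps v4, v5, v6, v7 -> 4
v3 (14-18) vs v4..v9: overlaps v4, v5, v8, v9 -> 4
v4 (7-15) vs v5..v9: overlaps v5, v7, v8, v9 -> 4
v5 (7-15) vs v6..v9: overlaps v7, v8, v9 -> 3
v6 (6-7) vs v7..v9: overlaps v7 -> 1
v7 (1-8) vs v8..v9: overlaps none -> 0
v8 (13-15) vs v9: overlaps v9 -> 1
Total overlapping pairs = 5 + 5 + 4 + 4 + 4 + 3 + 1 + 0 + 1 = 27

27


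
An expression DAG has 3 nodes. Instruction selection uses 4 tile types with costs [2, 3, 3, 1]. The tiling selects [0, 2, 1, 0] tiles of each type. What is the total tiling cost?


Total cost = sum(count_i * cost_i)
= 0*2 + 2*3 + 1*3 + 0*1
= 9

9


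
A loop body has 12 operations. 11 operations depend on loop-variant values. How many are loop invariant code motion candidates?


Invariant candidates = total - loop-dependent
= 12 - 11 = 1

1


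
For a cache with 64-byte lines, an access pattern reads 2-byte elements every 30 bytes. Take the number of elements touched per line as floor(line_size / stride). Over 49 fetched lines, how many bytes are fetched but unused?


Elements per line = floor(64 / 30) = 2
Bytes used per line = 2 * 2 = 4
Wasted per line = 64 - 4 = 60
Total wasted = 60 * 49 = 2940

2940


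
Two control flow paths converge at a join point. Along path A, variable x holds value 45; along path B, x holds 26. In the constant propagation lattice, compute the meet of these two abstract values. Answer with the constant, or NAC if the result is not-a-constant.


Meet operation: if both paths give the same constant, result is that constant; if they differ, result is NAC (not-a-constant).
Path A: 45, Path B: 26 -> differ
Result: not-a-constant -> NAC

NAC


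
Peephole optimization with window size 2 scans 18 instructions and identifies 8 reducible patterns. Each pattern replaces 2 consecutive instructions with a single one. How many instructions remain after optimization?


Each match removes 1 instructions.
Total removed = 8 * 1 = 8
Remaining = 18 - 8 = 10

10


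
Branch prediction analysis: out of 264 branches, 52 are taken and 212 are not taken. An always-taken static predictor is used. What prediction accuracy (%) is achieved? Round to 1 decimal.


Predictor: always-taken
Correct predictions = 52
Accuracy = 52 / 264 * 100 = 19.7%

19.7


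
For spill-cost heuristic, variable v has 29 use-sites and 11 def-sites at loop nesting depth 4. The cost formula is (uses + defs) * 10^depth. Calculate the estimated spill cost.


uses + defs = 29 + 11 = 40
10^4 = 10000
Spill cost = 40 * 10000 = 400000

400000


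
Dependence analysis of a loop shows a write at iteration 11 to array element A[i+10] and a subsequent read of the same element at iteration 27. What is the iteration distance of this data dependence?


Distance = read iteration - write iteration
= 27 - 11 = 16

16


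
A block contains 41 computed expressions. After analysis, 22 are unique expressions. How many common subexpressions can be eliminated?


CSE count = total expressions - unique expressions
= 41 - 22 = 19

19


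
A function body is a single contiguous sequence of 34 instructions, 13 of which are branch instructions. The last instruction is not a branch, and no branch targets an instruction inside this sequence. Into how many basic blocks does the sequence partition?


With no in-sequence branch targets, the leaders are the first instruction plus the instruction after each branch.
Number of basic blocks = branches + 1
= 13 + 1 = 14

14


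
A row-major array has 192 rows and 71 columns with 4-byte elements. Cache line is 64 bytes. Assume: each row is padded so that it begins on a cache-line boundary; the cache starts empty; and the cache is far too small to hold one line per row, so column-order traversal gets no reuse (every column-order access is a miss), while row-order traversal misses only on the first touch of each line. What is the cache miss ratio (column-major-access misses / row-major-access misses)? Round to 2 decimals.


Each row occupies 71 * 4 = 284 bytes and starts on a line boundary, so it spans ceil(284 / 64) = 5 cache lines.
Row-major traversal misses (one per line touched): 192 * ceil(71 * 4 / 64) = 960
Column-major traversal misses (no reuse, every access misses): 192 * 71 = 13632
Ratio = 13632 / 960 = 14.2

14.2


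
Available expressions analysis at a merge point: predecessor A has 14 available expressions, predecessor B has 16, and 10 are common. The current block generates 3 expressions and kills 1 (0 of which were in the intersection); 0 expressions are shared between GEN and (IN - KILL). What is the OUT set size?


IN = intersection of predecessors = 10
IN - KILL = 10 - 0 = 10
|OUT| = |GEN| + |IN - KILL| - |GEN ∩ (IN - KILL)| = 3 + 10 - 0 = 13

13


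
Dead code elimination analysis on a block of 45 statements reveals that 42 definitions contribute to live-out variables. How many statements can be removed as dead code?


Dead code = total statements - live definitions
= 45 - 42 = 3

3


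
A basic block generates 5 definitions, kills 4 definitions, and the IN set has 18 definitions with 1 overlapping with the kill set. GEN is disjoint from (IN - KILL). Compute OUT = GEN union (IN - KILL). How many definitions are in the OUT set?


IN - KILL: 18 - 1 = 17 surviving definitions
OUT = GEN + surviving = 5 + 17 = 22

22


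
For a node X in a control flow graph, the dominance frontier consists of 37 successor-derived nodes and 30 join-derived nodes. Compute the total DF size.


DF(X) = direct successor contributions + join point contributions
= 37 + 30 = 67

67


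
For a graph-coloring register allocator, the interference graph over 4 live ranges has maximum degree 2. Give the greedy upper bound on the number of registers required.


Greedy coloring never needs more than (max_degree + 1) colors: when coloring a vertex, at most max_degree neighbors are already colored.
Upper bound = 2 + 1 = 3

3


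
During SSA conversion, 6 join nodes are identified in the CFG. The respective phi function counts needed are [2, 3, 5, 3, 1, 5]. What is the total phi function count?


Total phi functions = sum of phi functions at each join node
= 2 + 3 + 5 + 3 + 1 + 5 = 19

19


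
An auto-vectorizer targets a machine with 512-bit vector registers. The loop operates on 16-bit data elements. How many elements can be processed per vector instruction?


Width = SIMD bits / data type bits
= 512 / 16 = 32

32


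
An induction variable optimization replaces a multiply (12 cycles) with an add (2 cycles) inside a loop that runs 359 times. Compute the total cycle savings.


Per-iteration saving = 12 - 2 = 10
Total saved = 359 * 10 = 3590

3590


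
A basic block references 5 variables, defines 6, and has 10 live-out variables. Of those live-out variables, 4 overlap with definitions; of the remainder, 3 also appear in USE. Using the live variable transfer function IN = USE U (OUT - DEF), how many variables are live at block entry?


OUT - DEF: 10 - 4 = 6
|IN| = |USE| + |OUT - DEF| - |USE ∩ (OUT - DEF)| = 5 + 6 - 3 = 8

8


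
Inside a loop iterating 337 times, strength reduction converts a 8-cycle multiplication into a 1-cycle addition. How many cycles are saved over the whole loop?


Per-iteration saving = 8 - 1 = 7
Total saved = 337 * 7 = 2359

2359


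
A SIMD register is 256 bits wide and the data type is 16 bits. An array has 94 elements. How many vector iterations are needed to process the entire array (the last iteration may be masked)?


Width = 256 / 16 = 16 elements per vector op
Iterations = ceil(94 / 16) = 6

6


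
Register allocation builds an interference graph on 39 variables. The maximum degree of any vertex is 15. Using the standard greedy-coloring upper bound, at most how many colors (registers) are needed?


Greedy coloring never needs more than (max_degree + 1) colors: when coloring a vertex, at most max_degree neighbors are already colored.
Upper bound = 15 + 1 = 16

16


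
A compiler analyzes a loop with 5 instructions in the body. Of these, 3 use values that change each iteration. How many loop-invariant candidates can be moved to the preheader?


Invariant candidates = total - loop-dependent
= 5 - 3 = 2

2


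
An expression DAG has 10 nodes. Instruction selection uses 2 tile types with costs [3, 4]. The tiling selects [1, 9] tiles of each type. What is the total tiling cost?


Total cost = sum(count_i * cost_i)
= 1*3 + 9*4
= 39

39


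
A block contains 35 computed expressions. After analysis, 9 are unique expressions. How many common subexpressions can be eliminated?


CSE count = total expressions - unique expressions
= 35 - 9 = 26

26


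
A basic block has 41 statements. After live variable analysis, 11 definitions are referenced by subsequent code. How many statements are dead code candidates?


Dead code = total statements - live definitions
= 41 - 11 = 30

30


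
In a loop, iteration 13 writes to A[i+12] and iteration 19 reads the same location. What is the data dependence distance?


Distance = read iteration - write iteration
= 19 - 13 = 6

6


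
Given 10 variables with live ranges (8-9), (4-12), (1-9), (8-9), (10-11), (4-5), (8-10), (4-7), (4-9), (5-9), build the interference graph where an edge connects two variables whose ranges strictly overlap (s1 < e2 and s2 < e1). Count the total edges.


Check all pairs for overlapping intervals.
Two intervals (s1,e1) and (s2,e2) overlap if s1 < e2 and s2 < e1.
v0 (8-9) vs v1..v9: overlaps v1, v2, v3, v6, v8, v9 -> 6
v1 (4-12) vs v2..v9: overlaps v2, v3, v4, v5, v6, v7, v8, v9 -> 8
v2 (1-9) vs v3..v9: overlaps v3, v5, v6, v7, v8, v9 -> 6
v3 (8-9) vs v4..v9: overlaps v6, v8, v9 -> 3
v4 (10-11) vs v5..v9: overlaps none -> 0
v5 (4-5) vs v6..v9: overlaps v7, v8 -> 2
v6 (8-10) vs v7..v9: overlaps v8, v9 -> 2
v7 (4-7) vs v8..v9: overlaps v8, v9 -> 2
v8 (4-9) vs v9: overlaps v9 -> 1
Total overlapping pairs = 6 + 8 + 6 + 3 + 0 + 2 + 2 + 2 + 1 = 30

30


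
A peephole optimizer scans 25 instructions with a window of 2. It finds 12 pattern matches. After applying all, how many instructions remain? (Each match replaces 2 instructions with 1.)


Each match removes 1 instructions.
Total removed = 12 * 1 = 12
Remaining = 25 - 12 = 13

13


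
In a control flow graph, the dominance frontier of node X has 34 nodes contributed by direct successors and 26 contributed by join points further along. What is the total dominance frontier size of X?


DF(X) = direct successor contributions + join point contributions
= 34 + 26 = 60

60


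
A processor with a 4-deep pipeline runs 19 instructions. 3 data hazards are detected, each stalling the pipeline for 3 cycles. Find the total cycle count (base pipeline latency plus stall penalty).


Base cycles = 4 + 19 - 1 = 22
Total stalls = 3 * 3 = 9
Total = 22 + 9 = 31

31


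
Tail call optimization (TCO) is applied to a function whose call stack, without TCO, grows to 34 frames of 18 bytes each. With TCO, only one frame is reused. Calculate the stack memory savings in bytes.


Without TCO: 34 * 18 = 612 bytes
With TCO: reuse 1 frame = 18 bytes
Savings = 612 - 18 = 594

594


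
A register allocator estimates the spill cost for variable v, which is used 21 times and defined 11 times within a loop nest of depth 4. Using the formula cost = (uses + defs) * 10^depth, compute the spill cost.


uses + defs = 21 + 11 = 32
10^4 = 10000
Spill cost = 32 * 10000 = 320000

320000


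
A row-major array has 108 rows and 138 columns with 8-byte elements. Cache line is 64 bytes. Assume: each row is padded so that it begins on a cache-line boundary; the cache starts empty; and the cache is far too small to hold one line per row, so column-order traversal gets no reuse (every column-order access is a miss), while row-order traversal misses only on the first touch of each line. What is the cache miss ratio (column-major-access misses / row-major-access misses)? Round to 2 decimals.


Each row occupies 138 * 8 = 1104 bytes and starts on a line boundary, so it spans ceil(1104 / 64) = 18 cache lines.
Row-major traversal misses (one per line touched): 108 * ceil(138 * 8 / 64) = 1944
Column-major traversal misses (no reuse, every access misses): 108 * 138 = 14904
Ratio = 14904 / 1944 = 7.67

7.67


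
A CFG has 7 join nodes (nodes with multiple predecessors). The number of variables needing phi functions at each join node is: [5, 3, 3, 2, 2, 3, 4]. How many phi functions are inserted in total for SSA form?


Total phi functions = sum of phi functions at each join node
= 5 + 3 + 3 + 2 + 2 + 3 + 4 = 22

22


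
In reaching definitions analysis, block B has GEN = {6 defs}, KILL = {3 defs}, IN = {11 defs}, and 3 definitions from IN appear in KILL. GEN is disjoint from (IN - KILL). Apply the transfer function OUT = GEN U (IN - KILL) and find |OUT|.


IN - KILL: 11 - 3 = 8 surviving definitions
OUT = GEN + surviving = 6 + 8 = 14

14


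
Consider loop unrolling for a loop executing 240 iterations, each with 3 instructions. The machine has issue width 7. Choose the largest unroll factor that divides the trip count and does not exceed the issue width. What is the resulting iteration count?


Largest divisor of 240 <= 7 is 6
New iterations = 240 / 6 = 40

40


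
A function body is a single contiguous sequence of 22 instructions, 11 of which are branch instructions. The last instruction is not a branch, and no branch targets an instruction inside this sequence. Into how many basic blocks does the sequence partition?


With no in-sequence branch targets, the leaders are the first instruction plus the instruction after each branch.
Number of basic blocks = branches + 1
= 11 + 1 = 12

12


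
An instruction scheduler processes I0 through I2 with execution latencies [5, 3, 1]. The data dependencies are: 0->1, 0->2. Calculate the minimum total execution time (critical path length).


Compute longest path through dependency graph: dist(Ik) = max over predecessors of dist + latency(Ik).
dist(I0) = latency 5 = 5
dist(I1) = dist(I0) + 3 = 5 + 3 = 8
dist(I2) = dist(I0) + 1 = 5 + 1 = 6
Critical path = max dist = 8

8


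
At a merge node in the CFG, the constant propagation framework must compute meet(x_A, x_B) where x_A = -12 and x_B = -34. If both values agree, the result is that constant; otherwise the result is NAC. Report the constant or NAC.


Meet operation: if both paths give the same constant, result is that constant; if they differ, result is NAC (not-a-constant).
Path A: -12, Path B: -34 -> differ
Result: not-a-constant -> NAC

NAC


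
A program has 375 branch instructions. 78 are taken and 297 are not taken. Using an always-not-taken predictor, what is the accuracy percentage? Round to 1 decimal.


Predictor: always-not-taken
Correct predictions = 297
Accuracy = 297 / 375 * 100 = 79.2%

79.2


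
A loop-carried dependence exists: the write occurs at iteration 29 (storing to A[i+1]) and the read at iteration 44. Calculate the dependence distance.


Distance = read iteration - write iteration
= 44 - 29 = 15

15


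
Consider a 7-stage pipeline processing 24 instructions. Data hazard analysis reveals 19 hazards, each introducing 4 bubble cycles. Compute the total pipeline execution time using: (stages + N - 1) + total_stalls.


Base cycles = 7 + 24 - 1 = 30
Total stalls = 19 * 4 = 76
Total = 30 + 76 = 106

106


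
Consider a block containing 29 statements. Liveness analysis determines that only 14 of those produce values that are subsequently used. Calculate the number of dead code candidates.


Dead code = total statements - live definitions
= 29 - 14 = 15

15


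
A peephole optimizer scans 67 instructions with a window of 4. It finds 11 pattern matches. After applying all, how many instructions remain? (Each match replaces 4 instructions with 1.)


Each match removes 3 instructions.
Total removed = 11 * 3 = 33
Remaining = 67 - 33 = 34

34


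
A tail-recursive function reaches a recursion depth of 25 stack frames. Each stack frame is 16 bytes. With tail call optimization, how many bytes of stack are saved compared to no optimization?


Without TCO: 25 * 16 = 400 bytes
With TCO: reuse 1 frame = 16 bytes
Savings = 400 - 16 = 384

384


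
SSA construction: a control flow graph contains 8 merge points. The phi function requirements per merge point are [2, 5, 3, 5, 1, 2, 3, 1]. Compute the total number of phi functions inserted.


Total phi functions = sum of phi functions at each join node
= 2 + 5 + 3 + 5 + 1 + 2 + 3 + 1 = 22

22


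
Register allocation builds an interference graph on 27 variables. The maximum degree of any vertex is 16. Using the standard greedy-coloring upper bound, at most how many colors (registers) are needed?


Greedy coloring never needs more than (max_degree + 1) colors: when coloring a vertex, at most max_degree neighbors are already colored.
Upper bound = 16 + 1 = 17

17


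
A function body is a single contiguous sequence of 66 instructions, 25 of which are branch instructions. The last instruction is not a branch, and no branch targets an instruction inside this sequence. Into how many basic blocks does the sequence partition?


With no in-sequence branch targets, the leaders are the first instruction plus the instruction after each branch.
Number of basic blocks = branches + 1
= 25 + 1 = 26

26


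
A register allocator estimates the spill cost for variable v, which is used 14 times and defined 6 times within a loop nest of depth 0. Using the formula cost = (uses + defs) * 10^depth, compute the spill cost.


uses + defs = 14 + 6 = 20
10^0 = 1
Spill cost = 20 * 1 = 20

20


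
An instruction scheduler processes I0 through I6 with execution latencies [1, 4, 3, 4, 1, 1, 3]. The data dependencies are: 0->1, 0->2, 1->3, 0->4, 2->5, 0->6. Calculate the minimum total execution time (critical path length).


Compute longest path through dependency graph: dist(Ik) = max over predecessors of dist + latency(Ik).
dist(I0) = latency 1 = 1
dist(I1) = dist(I0) + 4 = 1 + 4 = 5
dist(I2) = dist(I0) + 3 = 1 + 3 = 4
dist(I3) = dist(I1) + 4 = 5 + 4 = 9
dist(I4) = dist(I0) + 1 = 1 + 1 = 2
dist(I5) = dist(I2) + 1 = 4 + 1 = 5
dist(I6) = dist(I0) + 3 = 1 + 3 = 4
Critical path = max dist = 9

9


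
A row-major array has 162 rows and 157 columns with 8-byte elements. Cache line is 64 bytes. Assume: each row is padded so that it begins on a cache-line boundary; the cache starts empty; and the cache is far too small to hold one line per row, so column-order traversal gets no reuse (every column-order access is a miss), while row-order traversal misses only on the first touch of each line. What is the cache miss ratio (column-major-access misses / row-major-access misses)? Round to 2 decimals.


Each row occupies 157 * 8 = 1256 bytes and starts on a line boundary, so it spans ceil(1256 / 64) = 20 cache lines.
Row-major traversal misses (one per line touched): 162 * ceil(157 * 8 / 64) = 3240
Column-major traversal misses (no reuse, every access misses): 162 * 157 = 25434
Ratio = 25434 / 3240 = 7.85

7.85


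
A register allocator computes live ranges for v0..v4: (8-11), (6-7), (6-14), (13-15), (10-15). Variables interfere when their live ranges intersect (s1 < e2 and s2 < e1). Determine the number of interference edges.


Check all pairs for overlapping intervals.
Two intervals (s1,e1) and (s2,e2) overlap if s1 < e2 and s2 < e1.
v0 (8-11) vs v1..v4: overlaps v2, v4 -> 2
v1 (6-7) vs v2..v4: overlaps v2 -> 1
v2 (6-14) vs v3..v4: overlaps v3, v4 -> 2
v3 (13-15) vs v4: overlaps v4 -> 1
Total overlapping pairs = 2 + 1 + 2 + 1 = 6

6


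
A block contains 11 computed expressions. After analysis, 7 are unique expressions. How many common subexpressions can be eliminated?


CSE count = total expressions - unique expressions
= 11 - 7 = 4

4


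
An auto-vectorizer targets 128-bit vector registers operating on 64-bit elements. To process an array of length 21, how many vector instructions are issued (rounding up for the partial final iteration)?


Width = 128 / 64 = 2 elements per vector op
Iterations = ceil(21 / 2) = 11

11


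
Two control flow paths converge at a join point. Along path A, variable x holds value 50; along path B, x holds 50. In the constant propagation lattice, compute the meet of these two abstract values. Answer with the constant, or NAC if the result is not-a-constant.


Meet operation: if both paths give the same constant, result is that constant; if they differ, result is NAC (not-a-constant).
Path A: 50, Path B: 50 -> equal
Result: constant -> 50

50


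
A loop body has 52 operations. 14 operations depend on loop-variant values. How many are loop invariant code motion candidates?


Invariant candidates = total - loop-dependent
= 52 - 14 = 38

38


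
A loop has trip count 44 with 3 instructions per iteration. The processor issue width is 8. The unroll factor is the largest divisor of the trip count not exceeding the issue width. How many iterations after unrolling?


Largest divisor of 44 <= 8 is 4
New iterations = 44 / 4 = 11

11


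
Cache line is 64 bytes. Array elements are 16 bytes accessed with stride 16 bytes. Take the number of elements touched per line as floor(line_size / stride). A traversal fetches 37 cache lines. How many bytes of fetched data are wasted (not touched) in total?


Elements per line = floor(64 / 16) = 4
Bytes used per line = 4 * 16 = 64
Wasted per line = 64 - 64 = 0
Total wasted = 0 * 37 = 0

0


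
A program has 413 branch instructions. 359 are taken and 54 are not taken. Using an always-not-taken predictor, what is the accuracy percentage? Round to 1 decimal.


Predictor: always-not-taken
Correct predictions = 54
Accuracy = 54 / 413 * 100 = 13.1%

13.1


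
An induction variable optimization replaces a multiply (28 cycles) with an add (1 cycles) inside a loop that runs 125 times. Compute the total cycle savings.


Per-iteration saving = 28 - 1 = 27
Total saved = 125 * 27 = 3375

3375


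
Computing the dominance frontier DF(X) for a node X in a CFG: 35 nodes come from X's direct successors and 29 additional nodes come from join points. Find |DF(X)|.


DF(X) = direct successor contributions + join point contributions
= 35 + 29 = 64

64


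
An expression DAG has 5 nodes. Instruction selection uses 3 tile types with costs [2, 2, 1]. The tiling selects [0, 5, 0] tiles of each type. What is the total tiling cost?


Total cost = sum(count_i * cost_i)
= 0*2 + 5*2 + 0*1
= 10

10


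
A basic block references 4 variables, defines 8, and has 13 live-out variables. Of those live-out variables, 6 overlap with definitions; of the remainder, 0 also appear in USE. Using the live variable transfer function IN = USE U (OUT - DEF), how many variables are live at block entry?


OUT - DEF: 13 - 6 = 7
|IN| = |USE| + |OUT - DEF| - |USE ∩ (OUT - DEF)| = 4 + 7 - 0 = 11

11


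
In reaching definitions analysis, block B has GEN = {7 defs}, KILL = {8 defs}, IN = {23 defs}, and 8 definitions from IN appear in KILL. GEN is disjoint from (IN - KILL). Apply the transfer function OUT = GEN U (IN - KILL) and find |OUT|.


IN - KILL: 23 - 8 = 15 surviving definitions
OUT = GEN + surviving = 7 + 15 = 22

22


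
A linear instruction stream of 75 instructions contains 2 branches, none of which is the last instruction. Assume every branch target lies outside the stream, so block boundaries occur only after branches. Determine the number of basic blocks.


With no in-sequence branch targets, the leaders are the first instruction plus the instruction after each branch.
Number of basic blocks = branches + 1
= 2 + 1 = 3

3


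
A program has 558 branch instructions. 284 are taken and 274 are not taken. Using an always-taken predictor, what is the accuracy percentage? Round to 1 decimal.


Predictor: always-taken
Correct predictions = 284
Accuracy = 284 / 558 * 100 = 50.9%

50.9


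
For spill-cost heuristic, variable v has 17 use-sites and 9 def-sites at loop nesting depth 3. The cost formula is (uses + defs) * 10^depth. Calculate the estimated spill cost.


uses + defs = 17 + 9 = 26
10^3 = 1000
Spill cost = 26 * 1000 = 26000

26000


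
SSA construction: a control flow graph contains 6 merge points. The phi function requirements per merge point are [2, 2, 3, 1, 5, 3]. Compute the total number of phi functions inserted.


Total phi functions = sum of phi functions at each join node
= 2 + 2 + 3 + 1 + 5 + 3 = 16

16


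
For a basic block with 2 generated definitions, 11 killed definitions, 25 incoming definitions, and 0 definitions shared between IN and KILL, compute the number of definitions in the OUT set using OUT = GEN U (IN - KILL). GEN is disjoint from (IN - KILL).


IN - KILL: 25 - 0 = 25 surviving definitions
OUT = GEN + surviving = 2 + 25 = 27

27


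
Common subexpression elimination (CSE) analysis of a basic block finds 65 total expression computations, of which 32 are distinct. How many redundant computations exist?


CSE count = total expressions - unique expressions
= 65 - 32 = 33

33


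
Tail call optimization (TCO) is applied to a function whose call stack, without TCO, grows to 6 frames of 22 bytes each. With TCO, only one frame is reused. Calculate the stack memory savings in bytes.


Without TCO: 6 * 22 = 132 bytes
With TCO: reuse 1 frame = 22 bytes
Savings = 132 - 22 = 110

110


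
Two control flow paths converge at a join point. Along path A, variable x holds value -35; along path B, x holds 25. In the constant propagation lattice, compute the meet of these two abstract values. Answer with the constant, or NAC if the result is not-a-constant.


Meet operation: if both paths give the same constant, result is that constant; if they differ, result is NAC (not-a-constant).
Path A: -35, Path B: 25 -> differ
Result: not-a-constant -> NAC

NAC


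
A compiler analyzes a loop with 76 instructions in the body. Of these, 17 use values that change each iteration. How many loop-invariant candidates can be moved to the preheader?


Invariant candidates = total - loop-dependent
= 76 - 17 = 59

59


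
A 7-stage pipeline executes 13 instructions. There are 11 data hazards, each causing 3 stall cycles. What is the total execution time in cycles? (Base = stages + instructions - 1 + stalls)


Base cycles = 7 + 13 - 1 = 19
Total stalls = 11 * 3 = 33
Total = 19 + 33 = 52

52


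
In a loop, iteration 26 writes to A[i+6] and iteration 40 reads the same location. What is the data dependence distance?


Distance = read iteration - write iteration
= 40 - 26 = 14

14


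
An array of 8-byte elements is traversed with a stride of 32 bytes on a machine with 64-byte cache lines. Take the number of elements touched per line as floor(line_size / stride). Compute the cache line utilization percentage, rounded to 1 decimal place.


Elements per cache line = floor(64 / 32) = 2
Bytes used = 2 * 8 = 16
Utilization = 16 / 64 * 100 = 25.0%

25.0


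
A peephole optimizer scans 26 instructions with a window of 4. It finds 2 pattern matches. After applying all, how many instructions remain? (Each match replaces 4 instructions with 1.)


Each match removes 3 instructions.
Total removed = 2 * 3 = 6
Remaining = 26 - 6 = 20

20


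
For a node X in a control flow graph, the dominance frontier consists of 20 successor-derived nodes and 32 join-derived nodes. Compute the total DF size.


DF(X) = direct successor contributions + join point contributions
= 20 + 32 = 52

52


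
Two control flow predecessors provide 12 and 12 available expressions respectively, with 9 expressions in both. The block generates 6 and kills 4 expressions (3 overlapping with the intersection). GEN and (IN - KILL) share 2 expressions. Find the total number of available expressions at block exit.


IN = intersection of predecessors = 9
IN - KILL = 9 - 3 = 6
|OUT| = |GEN| + |IN - KILL| - |GEN ∩ (IN - KILL)| = 6 + 6 - 2 = 10

10


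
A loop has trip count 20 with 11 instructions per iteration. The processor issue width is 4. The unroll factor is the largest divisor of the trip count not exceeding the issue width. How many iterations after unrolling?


Largest divisor of 20 <= 4 is 4
New iterations = 20 / 4 = 5

5


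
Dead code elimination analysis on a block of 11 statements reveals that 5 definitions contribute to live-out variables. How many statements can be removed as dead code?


Dead code = total statements - live definitions
= 11 - 5 = 6

6


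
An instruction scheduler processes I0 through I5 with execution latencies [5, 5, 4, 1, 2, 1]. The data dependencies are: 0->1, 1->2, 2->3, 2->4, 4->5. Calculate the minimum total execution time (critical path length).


Compute longest path through dependency graph: dist(Ik) = max over predecessors of dist + latency(Ik).
dist(I0) = latency 5 = 5
dist(I1) = dist(I0) + 5 = 5 + 5 = 10
dist(I2) = dist(I1) + 4 = 10 + 4 = 14
dist(I3) = dist(I2) + 1 = 14 + 1 = 15
dist(I4) = dist(I2) + 2 = 14 + 2 = 16
dist(I5) = dist(I4) + 1 = 16 + 1 = 17
Critical path = max dist = 17

17


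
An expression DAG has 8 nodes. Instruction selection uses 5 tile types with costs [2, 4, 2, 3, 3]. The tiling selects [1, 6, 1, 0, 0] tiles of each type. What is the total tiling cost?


Total cost = sum(count_i * cost_i)
= 1*2 + 6*4 + 1*2 + 0*3 + 0*3
= 28

28


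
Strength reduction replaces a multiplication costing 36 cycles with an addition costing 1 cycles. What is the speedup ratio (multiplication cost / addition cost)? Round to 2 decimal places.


Ratio = mult_cost / add_cost = 36 / 1 = 36.0

36.0


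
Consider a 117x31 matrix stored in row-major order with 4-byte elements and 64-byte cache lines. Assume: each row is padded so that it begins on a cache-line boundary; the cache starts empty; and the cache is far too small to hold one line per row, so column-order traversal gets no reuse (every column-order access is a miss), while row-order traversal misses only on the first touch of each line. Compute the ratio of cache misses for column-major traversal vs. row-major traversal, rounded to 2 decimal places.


Each row occupies 31 * 4 = 124 bytes and starts on a line boundary, so it spans ceil(124 / 64) = 2 cache lines.
Row-major traversal misses (one per line touched): 117 * ceil(31 * 4 / 64) = 234
Column-major traversal misses (no reuse, every access misses): 117 * 31 = 3627
Ratio = 3627 / 234 = 15.5

15.5


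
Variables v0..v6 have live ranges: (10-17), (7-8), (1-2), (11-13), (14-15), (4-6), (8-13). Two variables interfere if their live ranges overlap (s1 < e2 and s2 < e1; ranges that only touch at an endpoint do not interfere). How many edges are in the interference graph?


Check all pairs for overlapping intervals.
Two intervals (s1,e1) and (s2,e2) overlap if s1 < e2 and s2 < e1.
v0 (10-17) vs v1..v6: overlaps v3, v4, v6 -> 3
v1 (7-8) vs v2..v6: overlaps none -> 0
v2 (1-2) vs v3..v6: overlaps none -> 0
v3 (11-13) vs v4..v6: overlaps v6 -> 1
v4 (14-15) vs v5..v6: overlaps none -> 0
v5 (4-6) vs v6: overlaps none -> 0
Total overlapping pairs = 3 + 0 + 0 + 1 + 0 + 0 = 4

4


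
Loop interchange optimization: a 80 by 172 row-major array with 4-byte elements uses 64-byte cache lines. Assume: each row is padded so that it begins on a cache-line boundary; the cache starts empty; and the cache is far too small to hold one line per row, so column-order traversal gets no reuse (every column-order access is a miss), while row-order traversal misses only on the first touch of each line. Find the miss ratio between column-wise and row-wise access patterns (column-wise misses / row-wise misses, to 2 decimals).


Each row occupies 172 * 4 = 688 bytes and starts on a line boundary, so it spans ceil(688 / 64) = 11 cache lines.
Row-major traversal misses (one per line touched): 80 * ceil(172 * 4 / 64) = 880
Column-major traversal misses (no reuse, every access misses): 80 * 172 = 13760
Ratio = 13760 / 880 = 15.64

15.64


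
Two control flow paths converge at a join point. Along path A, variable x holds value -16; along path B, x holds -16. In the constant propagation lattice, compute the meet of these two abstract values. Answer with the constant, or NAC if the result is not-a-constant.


Meet operation: if both paths give the same constant, result is that constant; if they differ, result is NAC (not-a-constant).
Path A: -16, Path B: -16 -> equal
Result: constant -> -16

-16


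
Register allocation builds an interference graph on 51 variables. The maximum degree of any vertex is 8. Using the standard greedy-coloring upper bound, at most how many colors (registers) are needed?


Greedy coloring never needs more than (max_degree + 1) colors: when coloring a vertex, at most max_degree neighbors are already colored.
Upper bound = 8 + 1 = 9

9


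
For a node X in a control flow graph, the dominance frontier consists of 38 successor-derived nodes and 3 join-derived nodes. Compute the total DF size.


DF(X) = direct successor contributions + join point contributions
= 38 + 3 = 41

41


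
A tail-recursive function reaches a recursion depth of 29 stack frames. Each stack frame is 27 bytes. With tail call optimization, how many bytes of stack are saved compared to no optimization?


Without TCO: 29 * 27 = 783 bytes
With TCO: reuse 1 frame = 27 bytes
Savings = 783 - 27 = 756

756


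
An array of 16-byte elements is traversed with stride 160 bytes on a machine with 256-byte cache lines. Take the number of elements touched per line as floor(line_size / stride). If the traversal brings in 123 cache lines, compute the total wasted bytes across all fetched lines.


Elements per line = floor(256 / 160) = 1
Bytes used per line = 1 * 16 = 16
Wasted per line = 256 - 16 = 240
Total wasted = 240 * 123 = 29520

29520


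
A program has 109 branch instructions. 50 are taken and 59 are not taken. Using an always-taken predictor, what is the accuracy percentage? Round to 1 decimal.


Predictor: always-taken
Correct predictions = 50
Accuracy = 50 / 109 * 100 = 45.9%

45.9


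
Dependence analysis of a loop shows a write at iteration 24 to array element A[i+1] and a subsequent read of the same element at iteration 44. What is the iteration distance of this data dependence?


Distance = read iteration - write iteration
= 44 - 24 = 20

20


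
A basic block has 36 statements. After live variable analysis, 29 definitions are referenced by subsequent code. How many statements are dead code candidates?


Dead code = total statements - live definitions
= 36 - 29 = 7

7


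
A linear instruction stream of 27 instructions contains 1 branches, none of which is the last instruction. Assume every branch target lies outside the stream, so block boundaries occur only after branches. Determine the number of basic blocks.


With no in-sequence branch targets, the leaders are the first instruction plus the instruction after each branch.
Number of basic blocks = branches + 1
= 1 + 1 = 2

2


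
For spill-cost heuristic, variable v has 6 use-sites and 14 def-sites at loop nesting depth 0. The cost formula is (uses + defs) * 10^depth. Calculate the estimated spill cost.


uses + defs = 6 + 14 = 20
10^0 = 1
Spill cost = 20 * 1 = 20

20


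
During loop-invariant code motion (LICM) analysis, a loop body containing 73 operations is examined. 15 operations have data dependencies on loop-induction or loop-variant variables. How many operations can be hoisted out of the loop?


Invariant candidates = total - loop-dependent
= 73 - 15 = 58

58


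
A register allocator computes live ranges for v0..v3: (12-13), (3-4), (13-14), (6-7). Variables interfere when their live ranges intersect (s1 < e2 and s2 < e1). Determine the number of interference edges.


Check all pairs for overlapping intervals.
Two intervals (s1,e1) and (s2,e2) overlap if s1 < e2 and s2 < e1.
v0 (12-13) vs v1..v3: overlaps none -> 0
v1 (3-4) vs v2..v3: overlaps none -> 0
v2 (13-14) vs v3: overlaps none -> 0
Total overlapping pairs = 0 + 0 + 0 = 0

0


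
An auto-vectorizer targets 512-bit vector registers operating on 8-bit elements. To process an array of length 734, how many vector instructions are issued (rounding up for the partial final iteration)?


Width = 512 / 8 = 64 elements per vector op
Iterations = ceil(734 / 64) = 12

12


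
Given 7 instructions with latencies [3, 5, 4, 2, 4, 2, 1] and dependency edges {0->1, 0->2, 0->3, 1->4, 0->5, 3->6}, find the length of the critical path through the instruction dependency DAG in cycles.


Compute longest path through dependency graph: dist(Ik) = max over predecessors of dist + latency(Ik).
dist(I0) = latency 3 = 3
dist(I1) = dist(I0) + 5 = 3 + 5 = 8
dist(I2) = dist(I0) + 4 = 3 + 4 = 7
dist(I3) = dist(I0) + 2 = 3 + 2 = 5
dist(I4) = dist(I1) + 4 = 8 + 4 = 12
dist(I5) = dist(I0) + 2 = 3 + 2 = 5
dist(I6) = dist(I3) + 1 = 5 + 1 = 6
Critical path = max dist = 12

12


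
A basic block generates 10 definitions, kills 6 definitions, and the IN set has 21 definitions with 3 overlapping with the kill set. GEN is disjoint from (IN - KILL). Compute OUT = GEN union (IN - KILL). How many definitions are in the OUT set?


IN - KILL: 21 - 3 = 18 surviving definitions
OUT = GEN + surviving = 10 + 18 = 28

28
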